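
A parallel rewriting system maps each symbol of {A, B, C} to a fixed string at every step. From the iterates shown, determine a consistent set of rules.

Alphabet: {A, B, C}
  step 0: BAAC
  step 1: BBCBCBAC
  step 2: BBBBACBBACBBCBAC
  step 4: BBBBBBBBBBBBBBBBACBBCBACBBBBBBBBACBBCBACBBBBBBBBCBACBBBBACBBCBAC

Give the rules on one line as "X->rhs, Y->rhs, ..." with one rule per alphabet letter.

  step 1 ⇒ step 2: BBCBCBAC ⇒ BB·BB·AC·BB·AC·BB·CB·AC
    A ↦ CB
    B ↦ BB
    C ↦ AC

A->CB, B->BB, C->AC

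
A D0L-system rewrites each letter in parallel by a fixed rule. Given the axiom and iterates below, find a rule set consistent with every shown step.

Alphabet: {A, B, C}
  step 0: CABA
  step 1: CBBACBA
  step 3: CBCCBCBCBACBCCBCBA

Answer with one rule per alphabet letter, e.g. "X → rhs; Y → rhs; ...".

  step 0 ⇒ step 1: CABA ⇒ CB·BA·C·BA
    A ↦ BA
    B ↦ C
    C ↦ CB

A->BA, B->C, C->CB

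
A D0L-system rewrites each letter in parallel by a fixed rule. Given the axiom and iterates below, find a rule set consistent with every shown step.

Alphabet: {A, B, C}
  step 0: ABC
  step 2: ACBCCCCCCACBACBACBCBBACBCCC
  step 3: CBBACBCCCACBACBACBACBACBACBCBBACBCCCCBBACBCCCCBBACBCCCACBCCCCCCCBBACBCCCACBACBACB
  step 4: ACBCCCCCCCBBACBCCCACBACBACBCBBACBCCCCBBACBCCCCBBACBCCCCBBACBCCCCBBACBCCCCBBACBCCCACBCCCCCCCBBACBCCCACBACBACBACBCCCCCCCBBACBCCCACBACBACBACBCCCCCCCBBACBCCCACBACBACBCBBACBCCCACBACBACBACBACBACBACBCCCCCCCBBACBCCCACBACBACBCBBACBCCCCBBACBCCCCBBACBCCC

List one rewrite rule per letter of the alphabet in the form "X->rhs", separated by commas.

  step 3 ⇒ step 4: CBBACBCCCACBACBACBACBACBACBCBBACBCCCCBBACBCCCCBBACBCCCACBCCCCCCCBBACBCCCACBACBACB ⇒ ACB·CCC·CCC·CBB·ACB·CCC·ACB·ACB·ACB·CBB·ACB·CCC·CBB·ACB·CCC·CBB·ACB·CCC·CBB·ACB·CCC·CBB·ACB·CCC·CBB·ACB·CCC·ACB·CCC·CCC·CBB·ACB·CCC·ACB·ACB·ACB·ACB·CCC·CCC·CBB·ACB·CCC·ACB·ACB·ACB·ACB·CCC·CCC·CBB·ACB·CCC·ACB·ACB·ACB·CBB·ACB·CCC·ACB·ACB·ACB·ACB·ACB·ACB·ACB·CCC·CCC·CBB·ACB·CCC·ACB·ACB·ACB·CBB·ACB·CCC·CBB·ACB·CCC·CBB·ACB·CCC
    A ↦ CBB
    B ↦ CCC
    C ↦ ACB

A->CBB, B->CCC, C->ACB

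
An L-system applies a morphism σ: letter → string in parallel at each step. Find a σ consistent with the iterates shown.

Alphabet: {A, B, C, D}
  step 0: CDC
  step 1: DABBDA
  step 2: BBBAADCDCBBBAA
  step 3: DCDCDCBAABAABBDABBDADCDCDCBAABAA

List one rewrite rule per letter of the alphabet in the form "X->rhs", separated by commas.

  step 2 ⇒ step 3: BBBAADCDCBBBAA ⇒ DC·DC·DC·BAA·BAA·BB·DA·BB·DA·DC·DC·DC·BAA·BAA
    A ↦ BAA
    B ↦ DC
    C ↦ DA
    D ↦ BB

A->BAA, B->DC, C->DA, D->BB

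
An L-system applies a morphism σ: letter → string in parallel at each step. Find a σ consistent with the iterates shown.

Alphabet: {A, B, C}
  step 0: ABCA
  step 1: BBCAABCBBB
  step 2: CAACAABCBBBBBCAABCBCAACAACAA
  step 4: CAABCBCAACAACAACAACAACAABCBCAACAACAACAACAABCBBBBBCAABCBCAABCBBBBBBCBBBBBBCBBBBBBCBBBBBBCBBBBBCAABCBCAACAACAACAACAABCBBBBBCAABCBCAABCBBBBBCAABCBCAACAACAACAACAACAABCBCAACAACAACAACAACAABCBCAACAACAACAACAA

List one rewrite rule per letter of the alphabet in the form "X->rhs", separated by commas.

A->BB, B->CAA, C->BCB

  step 1 ⇒ step 2: BBCAABCBBB ⇒ CAA·CAA·BCB·BB·BB·CAA·BCB·CAA·CAA·CAA
    A ↦ BB
    B ↦ CAA
    C ↦ BCB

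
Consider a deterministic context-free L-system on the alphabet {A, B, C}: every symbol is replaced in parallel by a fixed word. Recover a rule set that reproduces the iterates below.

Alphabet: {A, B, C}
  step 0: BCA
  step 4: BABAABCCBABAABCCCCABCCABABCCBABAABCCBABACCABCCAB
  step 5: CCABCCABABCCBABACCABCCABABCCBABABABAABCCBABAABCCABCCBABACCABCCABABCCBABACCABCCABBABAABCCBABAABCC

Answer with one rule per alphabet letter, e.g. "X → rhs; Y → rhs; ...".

A->AB, B->CC, C->BA

  step 4 ⇒ step 5: BABAABCCBABAABCCCCABCCABABCCBABAABCCBABACCABCCAB ⇒ CC·AB·CC·AB·AB·CC·BA·BA·CC·AB·CC·AB·AB·CC·BA·BA·BA·BA·AB·CC·BA·BA·AB·CC·AB·CC·BA·BA·CC·AB·CC·AB·AB·CC·BA·BA·CC·AB·CC·AB·BA·BA·AB·CC·BA·BA·AB·CC
    A ↦ AB
    B ↦ CC
    C ↦ BA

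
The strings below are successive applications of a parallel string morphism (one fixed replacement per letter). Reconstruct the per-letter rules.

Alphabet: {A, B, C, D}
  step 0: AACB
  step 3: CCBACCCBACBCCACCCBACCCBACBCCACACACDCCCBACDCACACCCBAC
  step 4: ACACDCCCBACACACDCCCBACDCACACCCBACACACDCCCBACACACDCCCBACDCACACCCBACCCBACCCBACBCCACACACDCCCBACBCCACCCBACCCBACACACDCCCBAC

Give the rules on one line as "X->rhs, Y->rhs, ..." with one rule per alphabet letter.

A->CCB, B->DC, C->AC, D->BCC

  step 3 ⇒ step 4: CCBACCCBACBCCACCCBACCCBACBCCACACACDCCCBACDCACACCCBAC ⇒ AC·AC·DC·CCB·AC·AC·AC·DC·CCB·AC·DC·AC·AC·CCB·AC·AC·AC·DC·CCB·AC·AC·AC·DC·CCB·AC·DC·AC·AC·CCB·AC·CCB·AC·CCB·AC·BCC·AC·AC·AC·DC·CCB·AC·BCC·AC·CCB·AC·CCB·AC·AC·AC·DC·CCB·AC
    A ↦ CCB
    B ↦ DC
    C ↦ AC
    D ↦ BCC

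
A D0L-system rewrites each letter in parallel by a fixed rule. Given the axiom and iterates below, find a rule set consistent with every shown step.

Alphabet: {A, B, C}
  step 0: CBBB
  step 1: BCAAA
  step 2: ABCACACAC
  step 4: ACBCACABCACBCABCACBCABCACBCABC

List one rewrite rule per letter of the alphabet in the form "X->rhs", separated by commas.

A->AC, B->A, C->BC

  step 1 ⇒ step 2: BCAAA ⇒ A·BC·AC·AC·AC
    A ↦ AC
    B ↦ A
    C ↦ BC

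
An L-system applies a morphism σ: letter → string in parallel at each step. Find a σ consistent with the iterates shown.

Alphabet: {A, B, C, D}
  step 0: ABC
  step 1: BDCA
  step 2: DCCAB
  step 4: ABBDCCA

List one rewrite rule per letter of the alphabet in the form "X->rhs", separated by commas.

  step 1 ⇒ step 2: BDCA ⇒ DC·C·A·B
    A ↦ B
    B ↦ DC
    C ↦ A
    D ↦ C

A->B, B->DC, C->A, D->C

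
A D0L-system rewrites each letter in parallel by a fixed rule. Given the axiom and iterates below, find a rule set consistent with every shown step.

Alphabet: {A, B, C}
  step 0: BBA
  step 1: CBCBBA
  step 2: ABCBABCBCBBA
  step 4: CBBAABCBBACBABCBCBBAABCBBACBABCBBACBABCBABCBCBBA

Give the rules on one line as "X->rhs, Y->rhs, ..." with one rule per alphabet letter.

  step 1 ⇒ step 2: CBCBBA ⇒ AB·CB·AB·CB·CB·BA
    A ↦ BA
    B ↦ CB
    C ↦ AB

A->BA, B->CB, C->AB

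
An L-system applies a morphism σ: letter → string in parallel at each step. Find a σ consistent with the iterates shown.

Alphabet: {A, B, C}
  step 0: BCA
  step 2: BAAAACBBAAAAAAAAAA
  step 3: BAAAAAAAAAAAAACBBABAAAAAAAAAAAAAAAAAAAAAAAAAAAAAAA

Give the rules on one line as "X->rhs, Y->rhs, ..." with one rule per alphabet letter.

  step 2 ⇒ step 3: BAAAACBBAAAAAAAAAA ⇒ BA·AAA·AAA·AAA·AAA·CB·BA·BA·AAA·AAA·AAA·AAA·AAA·AAA·AAA·AAA·AAA·AAA
    A ↦ AAA
    B ↦ BA
    C ↦ CB

A->AAA, B->BA, C->CB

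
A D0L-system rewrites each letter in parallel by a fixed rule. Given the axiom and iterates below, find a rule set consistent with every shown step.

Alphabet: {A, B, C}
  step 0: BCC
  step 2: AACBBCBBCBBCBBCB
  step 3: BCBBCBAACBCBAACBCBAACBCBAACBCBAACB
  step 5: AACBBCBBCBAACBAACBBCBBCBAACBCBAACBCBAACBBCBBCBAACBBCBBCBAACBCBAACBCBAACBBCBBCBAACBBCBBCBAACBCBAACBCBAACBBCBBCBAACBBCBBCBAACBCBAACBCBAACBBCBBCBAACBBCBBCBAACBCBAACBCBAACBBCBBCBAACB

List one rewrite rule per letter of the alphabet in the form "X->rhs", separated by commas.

A->BCB, B->CB, C->AA

  step 2 ⇒ step 3: AACBBCBBCBBCBBCB ⇒ BCB·BCB·AA·CB·CB·AA·CB·CB·AA·CB·CB·AA·CB·CB·AA·CB
    A ↦ BCB
    B ↦ CB
    C ↦ AA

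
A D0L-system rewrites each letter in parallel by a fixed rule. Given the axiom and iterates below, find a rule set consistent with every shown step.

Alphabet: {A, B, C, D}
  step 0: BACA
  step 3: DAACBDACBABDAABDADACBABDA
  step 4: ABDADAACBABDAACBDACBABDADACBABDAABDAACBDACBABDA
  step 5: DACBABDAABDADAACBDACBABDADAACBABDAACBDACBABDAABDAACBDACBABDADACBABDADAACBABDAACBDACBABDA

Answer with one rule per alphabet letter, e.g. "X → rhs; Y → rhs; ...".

  step 4 ⇒ step 5: ABDADAACBABDAACBDACBABDADACBABDAABDAACBDACBABDA ⇒ DA·CB·AB·DA·AB·DA·DA·A·CB·DA·CB·AB·DA·DA·A·CB·AB·DA·A·CB·DA·CB·AB·DA·AB·DA·A·CB·DA·CB·AB·DA·DA·CB·AB·DA·DA·A·CB·AB·DA·A·CB·DA·CB·AB·DA
    A ↦ DA
    B ↦ CB
    C ↦ A
    D ↦ AB

A->DA, B->CB, C->A, D->AB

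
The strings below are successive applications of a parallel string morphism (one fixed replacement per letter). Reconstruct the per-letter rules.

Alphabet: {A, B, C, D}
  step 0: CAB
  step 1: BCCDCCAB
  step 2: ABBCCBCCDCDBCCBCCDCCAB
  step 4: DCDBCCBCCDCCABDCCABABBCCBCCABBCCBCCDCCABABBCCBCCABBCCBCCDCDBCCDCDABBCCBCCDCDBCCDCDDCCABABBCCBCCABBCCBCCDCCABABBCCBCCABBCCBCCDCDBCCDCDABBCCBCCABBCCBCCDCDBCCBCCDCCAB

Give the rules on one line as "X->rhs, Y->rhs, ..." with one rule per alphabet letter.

A->DCC, B->AB, C->BCC, D->DCD

  step 1 ⇒ step 2: BCCDCCAB ⇒ AB·BCC·BCC·DCD·BCC·BCC·DCC·AB
    A ↦ DCC
    B ↦ AB
    C ↦ BCC
    D ↦ DCD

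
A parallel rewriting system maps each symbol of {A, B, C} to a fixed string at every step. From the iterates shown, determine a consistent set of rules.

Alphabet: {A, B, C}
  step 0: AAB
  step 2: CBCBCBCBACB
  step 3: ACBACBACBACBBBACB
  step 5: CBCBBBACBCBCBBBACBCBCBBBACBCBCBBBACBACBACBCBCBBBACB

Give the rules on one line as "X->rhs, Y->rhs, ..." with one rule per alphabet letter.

A->BB, B->CB, C->A

  step 2 ⇒ step 3: CBCBCBCBACB ⇒ A·CB·A·CB·A·CB·A·CB·BB·A·CB
    A ↦ BB
    B ↦ CB
    C ↦ A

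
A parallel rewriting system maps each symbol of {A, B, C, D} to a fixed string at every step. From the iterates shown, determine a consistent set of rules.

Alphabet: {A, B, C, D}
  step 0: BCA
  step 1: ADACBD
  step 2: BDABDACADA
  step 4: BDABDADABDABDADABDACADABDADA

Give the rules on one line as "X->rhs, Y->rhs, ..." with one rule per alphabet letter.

  step 1 ⇒ step 2: ADACBD ⇒ BD·A·BD·AC·AD·A
    A ↦ BD
    B ↦ AD
    C ↦ AC
    D ↦ A

A->BD, B->AD, C->AC, D->A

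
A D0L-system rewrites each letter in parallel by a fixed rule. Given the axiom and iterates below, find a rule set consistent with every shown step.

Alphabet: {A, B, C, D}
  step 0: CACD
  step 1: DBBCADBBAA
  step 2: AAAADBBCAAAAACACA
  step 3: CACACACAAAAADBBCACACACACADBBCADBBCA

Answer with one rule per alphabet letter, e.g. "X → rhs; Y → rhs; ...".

  step 2 ⇒ step 3: AAAADBBCAAAAACACA ⇒ CA·CA·CA·CA·AA·A·A·DBB·CA·CA·CA·CA·CA·DBB·CA·DBB·CA
    A ↦ CA
    B ↦ A
    C ↦ DBB
    D ↦ AA

A->CA, B->A, C->DBB, D->AA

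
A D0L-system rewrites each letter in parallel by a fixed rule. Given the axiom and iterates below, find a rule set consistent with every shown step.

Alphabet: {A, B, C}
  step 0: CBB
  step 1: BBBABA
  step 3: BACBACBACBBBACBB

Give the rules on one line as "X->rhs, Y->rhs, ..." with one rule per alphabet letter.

A->C, B->BA, C->BB

  step 0 ⇒ step 1: CBB ⇒ BB·BA·BA
    B ↦ BA
    C ↦ BB
    A ↦ C  (constrained at step 1)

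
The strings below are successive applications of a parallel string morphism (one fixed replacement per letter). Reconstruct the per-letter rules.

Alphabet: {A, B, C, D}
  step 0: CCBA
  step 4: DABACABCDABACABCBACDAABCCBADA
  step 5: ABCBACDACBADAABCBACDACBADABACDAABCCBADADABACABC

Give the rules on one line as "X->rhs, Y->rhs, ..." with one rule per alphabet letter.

  step 4 ⇒ step 5: DABACABCDABACABCBACDAABCCBADA ⇒ AB·C·BA·C·DA·C·BA·DA·AB·C·BA·C·DA·C·BA·DA·BA·C·DA·AB·C·C·BA·DA·DA·BA·C·AB·C
    A ↦ C
    B ↦ BA
    C ↦ DA
    D ↦ AB

A->C, B->BA, C->DA, D->AB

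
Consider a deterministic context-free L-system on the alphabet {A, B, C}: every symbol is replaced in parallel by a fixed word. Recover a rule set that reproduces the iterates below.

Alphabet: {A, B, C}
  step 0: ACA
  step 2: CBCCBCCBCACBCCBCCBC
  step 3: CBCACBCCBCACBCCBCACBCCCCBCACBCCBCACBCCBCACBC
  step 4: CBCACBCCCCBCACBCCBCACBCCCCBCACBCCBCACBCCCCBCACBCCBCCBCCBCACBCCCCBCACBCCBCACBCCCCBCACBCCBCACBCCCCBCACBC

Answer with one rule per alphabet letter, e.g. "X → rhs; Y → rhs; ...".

A->CC, B->A, C->CBC

  step 3 ⇒ step 4: CBCACBCCBCACBCCBCACBCCCCBCACBCCBCACBCCBCACBC ⇒ CBC·A·CBC·CC·CBC·A·CBC·CBC·A·CBC·CC·CBC·A·CBC·CBC·A·CBC·CC·CBC·A·CBC·CBC·CBC·CBC·A·CBC·CC·CBC·A·CBC·CBC·A·CBC·CC·CBC·A·CBC·CBC·A·CBC·CC·CBC·A·CBC
    A ↦ CC
    B ↦ A
    C ↦ CBC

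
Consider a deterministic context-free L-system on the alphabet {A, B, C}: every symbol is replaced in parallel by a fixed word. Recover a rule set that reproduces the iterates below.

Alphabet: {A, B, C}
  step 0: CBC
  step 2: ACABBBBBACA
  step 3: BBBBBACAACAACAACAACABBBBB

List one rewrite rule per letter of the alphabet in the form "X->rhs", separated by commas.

  step 2 ⇒ step 3: ACABBBBBACA ⇒ BB·B·BB·ACA·ACA·ACA·ACA·ACA·BB·B·BB
    A ↦ BB
    B ↦ ACA
    C ↦ B

A->BB, B->ACA, C->B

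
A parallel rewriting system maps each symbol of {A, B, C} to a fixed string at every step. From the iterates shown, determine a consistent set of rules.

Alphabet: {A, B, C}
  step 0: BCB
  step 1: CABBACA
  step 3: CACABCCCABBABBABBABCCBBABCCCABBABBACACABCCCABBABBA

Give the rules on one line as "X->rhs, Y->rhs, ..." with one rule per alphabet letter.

A->BCC, B->CA, C->BBA

  step 0 ⇒ step 1: BCB ⇒ CA·BBA·CA
    B ↦ CA
    C ↦ BBA
    A ↦ BCC  (constrained at step 1)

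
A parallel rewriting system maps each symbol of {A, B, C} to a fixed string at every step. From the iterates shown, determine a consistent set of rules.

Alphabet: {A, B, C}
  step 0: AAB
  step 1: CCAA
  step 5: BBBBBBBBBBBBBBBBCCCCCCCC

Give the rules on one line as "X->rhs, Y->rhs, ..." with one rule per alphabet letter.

A->C, B->AA, C->BB

  step 0 ⇒ step 1: AAB ⇒ C·C·AA
    A ↦ C
    B ↦ AA
    C ↦ BB  (constrained at step 1)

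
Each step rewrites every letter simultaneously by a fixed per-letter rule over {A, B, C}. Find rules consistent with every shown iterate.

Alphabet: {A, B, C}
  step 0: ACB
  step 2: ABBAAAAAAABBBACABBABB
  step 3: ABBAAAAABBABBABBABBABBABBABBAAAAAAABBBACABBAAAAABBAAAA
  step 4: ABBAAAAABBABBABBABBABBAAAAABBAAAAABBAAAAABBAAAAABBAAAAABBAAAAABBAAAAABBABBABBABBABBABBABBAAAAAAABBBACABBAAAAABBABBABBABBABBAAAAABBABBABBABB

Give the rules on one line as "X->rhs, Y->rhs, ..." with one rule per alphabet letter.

A->ABB, B->AA, C->BAC

  step 3 ⇒ step 4: ABBAAAAABBABBABBABBABBABBABBAAAAAAABBBACABBAAAAABBAAAA ⇒ ABB·AA·AA·ABB·ABB·ABB·ABB·ABB·AA·AA·ABB·AA·AA·ABB·AA·AA·ABB·AA·AA·ABB·AA·AA·ABB·AA·AA·ABB·AA·AA·ABB·ABB·ABB·ABB·ABB·ABB·ABB·AA·AA·AA·ABB·BAC·ABB·AA·AA·ABB·ABB·ABB·ABB·ABB·AA·AA·ABB·ABB·ABB·ABB
    A ↦ ABB
    B ↦ AA
    C ↦ BAC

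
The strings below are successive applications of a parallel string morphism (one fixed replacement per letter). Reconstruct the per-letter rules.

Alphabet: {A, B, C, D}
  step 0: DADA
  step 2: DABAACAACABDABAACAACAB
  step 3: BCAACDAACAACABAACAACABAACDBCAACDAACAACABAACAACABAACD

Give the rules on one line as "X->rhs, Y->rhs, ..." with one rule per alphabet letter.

A->AAC, B->D, C->AB, D->BC

  step 2 ⇒ step 3: DABAACAACABDABAACAACAB ⇒ BC·AAC·D·AAC·AAC·AB·AAC·AAC·AB·AAC·D·BC·AAC·D·AAC·AAC·AB·AAC·AAC·AB·AAC·D
    A ↦ AAC
    B ↦ D
    C ↦ AB
    D ↦ BC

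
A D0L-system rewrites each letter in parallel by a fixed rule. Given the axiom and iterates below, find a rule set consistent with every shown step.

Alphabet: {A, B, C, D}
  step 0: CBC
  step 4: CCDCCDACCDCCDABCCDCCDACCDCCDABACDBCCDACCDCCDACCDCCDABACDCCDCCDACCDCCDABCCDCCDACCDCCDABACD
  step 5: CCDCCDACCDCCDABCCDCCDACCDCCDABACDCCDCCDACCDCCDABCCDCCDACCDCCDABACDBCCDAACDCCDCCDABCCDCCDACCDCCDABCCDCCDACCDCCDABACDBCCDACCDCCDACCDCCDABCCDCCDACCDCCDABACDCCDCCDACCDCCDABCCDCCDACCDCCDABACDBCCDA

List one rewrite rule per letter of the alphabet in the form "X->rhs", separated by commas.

  step 4 ⇒ step 5: CCDCCDACCDCCDABCCDCCDACCDCCDABACDBCCDACCDCCDACCDCCDABACDCCDCCDACCDCCDABCCDCCDACCDCCDABACD ⇒ CCD·CCD·A·CCD·CCD·A·B·CCD·CCD·A·CCD·CCD·A·B·ACD·CCD·CCD·A·CCD·CCD·A·B·CCD·CCD·A·CCD·CCD·A·B·ACD·B·CCD·A·ACD·CCD·CCD·A·B·CCD·CCD·A·CCD·CCD·A·B·CCD·CCD·A·CCD·CCD·A·B·ACD·B·CCD·A·CCD·CCD·A·CCD·CCD·A·B·CCD·CCD·A·CCD·CCD·A·B·ACD·CCD·CCD·A·CCD·CCD·A·B·CCD·CCD·A·CCD·CCD·A·B·ACD·B·CCD·A
    A ↦ B
    B ↦ ACD
    C ↦ CCD
    D ↦ A

A->B, B->ACD, C->CCD, D->A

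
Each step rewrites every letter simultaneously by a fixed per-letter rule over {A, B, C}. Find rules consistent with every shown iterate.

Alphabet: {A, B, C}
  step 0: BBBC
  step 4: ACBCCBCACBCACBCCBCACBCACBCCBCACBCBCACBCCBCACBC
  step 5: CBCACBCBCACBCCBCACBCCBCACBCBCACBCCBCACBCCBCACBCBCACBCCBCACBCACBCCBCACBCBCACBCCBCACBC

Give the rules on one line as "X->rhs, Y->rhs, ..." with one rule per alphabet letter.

A->C, B->AC, C->BC

  step 4 ⇒ step 5: ACBCCBCACBCACBCCBCACBCACBCCBCACBCBCACBCCBCACBC ⇒ C·BC·AC·BC·BC·AC·BC·C·BC·AC·BC·C·BC·AC·BC·BC·AC·BC·C·BC·AC·BC·C·BC·AC·BC·BC·AC·BC·C·BC·AC·BC·AC·BC·C·BC·AC·BC·BC·AC·BC·C·BC·AC·BC
    A ↦ C
    B ↦ AC
    C ↦ BC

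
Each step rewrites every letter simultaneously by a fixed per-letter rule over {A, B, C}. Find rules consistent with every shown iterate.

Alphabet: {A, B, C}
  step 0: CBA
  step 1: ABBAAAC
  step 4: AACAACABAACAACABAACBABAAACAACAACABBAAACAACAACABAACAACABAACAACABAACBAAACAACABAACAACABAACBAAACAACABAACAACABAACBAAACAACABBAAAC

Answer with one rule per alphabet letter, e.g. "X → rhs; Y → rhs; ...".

  step 0 ⇒ step 1: CBA ⇒ AB·BA·AAC
    A ↦ AAC
    B ↦ BA
    C ↦ AB

A->AAC, B->BA, C->AB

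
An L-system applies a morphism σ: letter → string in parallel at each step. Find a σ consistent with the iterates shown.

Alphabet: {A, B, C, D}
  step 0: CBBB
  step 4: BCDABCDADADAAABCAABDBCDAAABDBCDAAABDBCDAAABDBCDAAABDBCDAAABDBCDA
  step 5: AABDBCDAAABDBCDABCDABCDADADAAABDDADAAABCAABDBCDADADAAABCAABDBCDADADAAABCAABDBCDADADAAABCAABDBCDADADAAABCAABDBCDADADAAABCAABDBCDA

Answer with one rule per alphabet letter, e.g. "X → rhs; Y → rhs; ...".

A->DA, B->AA, C->BD, D->BC

  step 4 ⇒ step 5: BCDABCDADADAAABCAABDBCDAAABDBCDAAABDBCDAAABDBCDAAABDBCDAAABDBCDA ⇒ AA·BD·BC·DA·AA·BD·BC·DA·BC·DA·BC·DA·DA·DA·AA·BD·DA·DA·AA·BC·AA·BD·BC·DA·DA·DA·AA·BC·AA·BD·BC·DA·DA·DA·AA·BC·AA·BD·BC·DA·DA·DA·AA·BC·AA·BD·BC·DA·DA·DA·AA·BC·AA·BD·BC·DA·DA·DA·AA·BC·AA·BD·BC·DA
    A ↦ DA
    B ↦ AA
    C ↦ BD
    D ↦ BC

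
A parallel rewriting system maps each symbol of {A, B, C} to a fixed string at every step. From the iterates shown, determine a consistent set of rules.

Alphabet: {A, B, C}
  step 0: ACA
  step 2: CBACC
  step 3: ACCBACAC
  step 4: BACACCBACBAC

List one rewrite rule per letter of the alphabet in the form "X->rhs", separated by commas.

  step 3 ⇒ step 4: ACCBACAC ⇒ B·AC·AC·C·B·AC·B·AC
    A ↦ B
    B ↦ C
    C ↦ AC

A->B, B->C, C->AC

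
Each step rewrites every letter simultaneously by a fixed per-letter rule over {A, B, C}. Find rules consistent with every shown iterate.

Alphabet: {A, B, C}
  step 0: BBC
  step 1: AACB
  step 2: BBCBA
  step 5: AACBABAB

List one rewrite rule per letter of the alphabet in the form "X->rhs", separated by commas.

A->B, B->A, C->CB

  step 1 ⇒ step 2: AACB ⇒ B·B·CB·A
    A ↦ B
    B ↦ A
    C ↦ CB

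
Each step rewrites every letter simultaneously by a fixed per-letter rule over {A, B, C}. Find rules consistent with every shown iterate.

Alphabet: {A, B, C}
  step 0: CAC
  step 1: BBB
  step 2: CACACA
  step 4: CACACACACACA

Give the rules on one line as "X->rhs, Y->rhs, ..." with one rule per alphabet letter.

  step 1 ⇒ step 2: BBB ⇒ CA·CA·CA
    B ↦ CA
  step 0 ⇒ step 1: CAC ⇒ B·B·B
    A ↦ B
  step 0 ⇒ step 1: CAC ⇒ B·B·B
    C ↦ B

A->B, B->CA, C->B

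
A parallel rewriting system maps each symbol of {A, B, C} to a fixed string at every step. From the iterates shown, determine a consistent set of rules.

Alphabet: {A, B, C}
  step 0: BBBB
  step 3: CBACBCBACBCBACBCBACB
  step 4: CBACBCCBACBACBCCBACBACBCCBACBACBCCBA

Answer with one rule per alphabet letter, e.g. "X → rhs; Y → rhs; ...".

A->CBC, B->A, C->CB

  step 3 ⇒ step 4: CBACBCBACBCBACBCBACB ⇒ CB·A·CBC·CB·A·CB·A·CBC·CB·A·CB·A·CBC·CB·A·CB·A·CBC·CB·A
    A ↦ CBC
    B ↦ A
    C ↦ CB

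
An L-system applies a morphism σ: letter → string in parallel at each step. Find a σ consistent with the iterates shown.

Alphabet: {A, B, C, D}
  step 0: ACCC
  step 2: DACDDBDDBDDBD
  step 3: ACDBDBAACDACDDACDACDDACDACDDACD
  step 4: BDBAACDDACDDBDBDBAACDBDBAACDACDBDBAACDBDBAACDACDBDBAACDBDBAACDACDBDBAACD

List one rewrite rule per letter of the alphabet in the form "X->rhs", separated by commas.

A->BD, B->D, C->BA, D->ACD

  step 3 ⇒ step 4: ACDBDBAACDACDDACDACDDACDACDDACD ⇒ BD·BA·ACD·D·ACD·D·BD·BD·BA·ACD·BD·BA·ACD·ACD·BD·BA·ACD·BD·BA·ACD·ACD·BD·BA·ACD·BD·BA·ACD·ACD·BD·BA·ACD
    A ↦ BD
    B ↦ D
    C ↦ BA
    D ↦ ACD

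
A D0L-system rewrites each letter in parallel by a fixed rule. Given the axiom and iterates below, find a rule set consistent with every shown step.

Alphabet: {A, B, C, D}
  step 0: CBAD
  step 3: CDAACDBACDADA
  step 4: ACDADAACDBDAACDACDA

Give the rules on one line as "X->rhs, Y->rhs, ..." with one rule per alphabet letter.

A->DA, B->DB, C->A, D->C

  step 3 ⇒ step 4: CDAACDBACDADA ⇒ A·C·DA·DA·A·C·DB·DA·A·C·DA·C·DA
    A ↦ DA
    B ↦ DB
    C ↦ A
    D ↦ C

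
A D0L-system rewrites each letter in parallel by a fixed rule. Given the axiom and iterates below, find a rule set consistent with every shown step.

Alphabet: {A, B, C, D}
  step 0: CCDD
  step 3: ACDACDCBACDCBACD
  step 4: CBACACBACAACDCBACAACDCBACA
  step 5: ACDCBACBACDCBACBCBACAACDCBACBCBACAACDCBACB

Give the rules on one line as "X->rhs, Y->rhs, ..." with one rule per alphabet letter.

A->CB, B->CD, C->A, D->CA

  step 4 ⇒ step 5: CBACACBACAACDCBACAACDCBACA ⇒ A·CD·CB·A·CB·A·CD·CB·A·CB·CB·A·CA·A·CD·CB·A·CB·CB·A·CA·A·CD·CB·A·CB
    A ↦ CB
    B ↦ CD
    C ↦ A
    D ↦ CA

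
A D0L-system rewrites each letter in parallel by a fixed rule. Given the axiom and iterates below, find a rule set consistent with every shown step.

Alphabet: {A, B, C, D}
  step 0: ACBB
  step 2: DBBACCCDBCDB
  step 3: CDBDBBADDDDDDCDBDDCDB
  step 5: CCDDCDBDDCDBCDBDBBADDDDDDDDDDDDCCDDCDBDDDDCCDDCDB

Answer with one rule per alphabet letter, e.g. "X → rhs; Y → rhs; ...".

  step 2 ⇒ step 3: DBBACCCDBCDB ⇒ C·DB·DB·BA·DD·DD·DD·C·DB·DD·C·DB
    A ↦ BA
    B ↦ DB
    C ↦ DD
    D ↦ C

A->BA, B->DB, C->DD, D->C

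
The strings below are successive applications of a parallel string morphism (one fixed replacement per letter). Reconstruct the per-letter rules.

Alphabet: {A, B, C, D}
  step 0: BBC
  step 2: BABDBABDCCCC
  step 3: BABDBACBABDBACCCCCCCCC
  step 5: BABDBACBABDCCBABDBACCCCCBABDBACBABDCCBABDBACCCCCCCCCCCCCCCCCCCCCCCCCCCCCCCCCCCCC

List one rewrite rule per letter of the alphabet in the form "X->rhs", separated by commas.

  step 2 ⇒ step 3: BABDBABDCCCC ⇒ BA·BD·BA·C·BA·BD·BA·C·CC·CC·CC·CC
    A ↦ BD
    B ↦ BA
    C ↦ CC
    D ↦ C

A->BD, B->BA, C->CC, D->C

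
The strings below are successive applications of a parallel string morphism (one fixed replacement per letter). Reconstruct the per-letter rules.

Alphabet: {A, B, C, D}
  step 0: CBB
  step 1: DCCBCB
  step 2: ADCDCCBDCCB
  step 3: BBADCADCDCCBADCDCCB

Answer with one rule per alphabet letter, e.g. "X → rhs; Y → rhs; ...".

A->BB, B->CB, C->DC, D->A

  step 2 ⇒ step 3: ADCDCCBDCCB ⇒ BB·A·DC·A·DC·DC·CB·A·DC·DC·CB
    A ↦ BB
    B ↦ CB
    C ↦ DC
    D ↦ A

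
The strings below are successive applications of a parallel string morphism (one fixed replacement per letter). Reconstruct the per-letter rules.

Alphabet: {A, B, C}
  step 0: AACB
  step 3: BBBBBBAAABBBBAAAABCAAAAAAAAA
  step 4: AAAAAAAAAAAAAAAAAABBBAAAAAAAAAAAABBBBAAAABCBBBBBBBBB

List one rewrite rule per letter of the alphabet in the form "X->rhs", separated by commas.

  step 3 ⇒ step 4: BBBBBBAAABBBBAAAABCAAAAAAAAA ⇒ AAA·AAA·AAA·AAA·AAA·AAA·B·B·B·AAA·AAA·AAA·AAA·B·B·B·B·AAA·ABC·B·B·B·B·B·B·B·B·B
    A ↦ B
    B ↦ AAA
    C ↦ ABC

A->B, B->AAA, C->ABC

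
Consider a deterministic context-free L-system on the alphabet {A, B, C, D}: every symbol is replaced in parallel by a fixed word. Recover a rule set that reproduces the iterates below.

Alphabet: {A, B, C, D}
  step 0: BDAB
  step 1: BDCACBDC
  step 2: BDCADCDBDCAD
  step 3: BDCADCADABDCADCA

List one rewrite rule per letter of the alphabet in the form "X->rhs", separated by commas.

  step 2 ⇒ step 3: BDCADCDBDCAD ⇒ BDC·A·D·C·A·D·A·BDC·A·D·C·A
    A ↦ C
    B ↦ BDC
    C ↦ D
    D ↦ A

A->C, B->BDC, C->D, D->A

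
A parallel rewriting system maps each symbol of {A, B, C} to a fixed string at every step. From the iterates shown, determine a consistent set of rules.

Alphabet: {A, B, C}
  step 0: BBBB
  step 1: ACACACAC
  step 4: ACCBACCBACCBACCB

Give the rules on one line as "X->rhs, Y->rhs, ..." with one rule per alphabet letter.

A->C, B->AC, C->B

  step 0 ⇒ step 1: BBBB ⇒ AC·AC·AC·AC
    B ↦ AC
    A ↦ C  (constrained at step 1)
    C ↦ B  (constrained at step 1)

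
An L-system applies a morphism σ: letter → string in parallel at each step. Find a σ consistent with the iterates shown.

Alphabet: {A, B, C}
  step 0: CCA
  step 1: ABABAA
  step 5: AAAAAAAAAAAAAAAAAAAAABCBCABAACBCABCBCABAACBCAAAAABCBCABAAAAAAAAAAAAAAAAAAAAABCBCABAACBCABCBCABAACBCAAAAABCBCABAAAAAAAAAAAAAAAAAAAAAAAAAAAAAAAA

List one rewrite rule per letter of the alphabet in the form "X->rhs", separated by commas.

  step 0 ⇒ step 1: CCA ⇒ AB·AB·AA
    A ↦ AA
    C ↦ AB
    B ↦ CBC  (constrained at step 1)

A->AA, B->CBC, C->AB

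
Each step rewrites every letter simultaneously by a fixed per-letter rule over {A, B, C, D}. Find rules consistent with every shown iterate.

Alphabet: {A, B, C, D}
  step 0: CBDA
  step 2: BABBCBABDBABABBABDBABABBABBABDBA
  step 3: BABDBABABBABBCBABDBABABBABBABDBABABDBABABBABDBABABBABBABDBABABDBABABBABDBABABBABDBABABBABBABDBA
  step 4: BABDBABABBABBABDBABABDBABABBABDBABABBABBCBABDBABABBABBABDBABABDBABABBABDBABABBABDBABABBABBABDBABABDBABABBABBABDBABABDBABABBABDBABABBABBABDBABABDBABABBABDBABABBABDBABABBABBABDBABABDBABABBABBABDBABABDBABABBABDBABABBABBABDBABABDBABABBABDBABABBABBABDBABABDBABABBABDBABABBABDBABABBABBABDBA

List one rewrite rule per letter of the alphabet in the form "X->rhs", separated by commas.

  step 3 ⇒ step 4: BABDBABABBABBCBABDBABABBABBABDBABABDBABABBABDBABABBABBABDBABABDBABABBABDBABABBABDBABABBABBABDBA ⇒ BAB·DBA·BAB·BAB·BAB·DBA·BAB·DBA·BAB·BAB·DBA·BAB·BAB·BC·BAB·DBA·BAB·BAB·BAB·DBA·BAB·DBA·BAB·BAB·DBA·BAB·BAB·DBA·BAB·BAB·BAB·DBA·BAB·DBA·BAB·BAB·BAB·DBA·BAB·DBA·BAB·BAB·DBA·BAB·BAB·BAB·DBA·BAB·DBA·BAB·BAB·DBA·BAB·BAB·DBA·BAB·BAB·BAB·DBA·BAB·DBA·BAB·BAB·BAB·DBA·BAB·DBA·BAB·BAB·DBA·BAB·BAB·BAB·DBA·BAB·DBA·BAB·BAB·DBA·BAB·BAB·BAB·DBA·BAB·DBA·BAB·BAB·DBA·BAB·BAB·DBA·BAB·BAB·BAB·DBA
    A ↦ DBA
    B ↦ BAB
    C ↦ BC
    D ↦ BAB

A->DBA, B->BAB, C->BC, D->BAB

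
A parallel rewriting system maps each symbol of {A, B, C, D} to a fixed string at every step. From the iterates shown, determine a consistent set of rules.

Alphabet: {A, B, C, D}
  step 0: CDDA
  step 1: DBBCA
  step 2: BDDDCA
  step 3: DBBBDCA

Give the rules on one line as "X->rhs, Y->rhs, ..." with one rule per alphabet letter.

  step 2 ⇒ step 3: BDDDCA ⇒ D·B·B·B·D·CA
    A ↦ CA
    B ↦ D
    C ↦ D
    D ↦ B

A->CA, B->D, C->D, D->B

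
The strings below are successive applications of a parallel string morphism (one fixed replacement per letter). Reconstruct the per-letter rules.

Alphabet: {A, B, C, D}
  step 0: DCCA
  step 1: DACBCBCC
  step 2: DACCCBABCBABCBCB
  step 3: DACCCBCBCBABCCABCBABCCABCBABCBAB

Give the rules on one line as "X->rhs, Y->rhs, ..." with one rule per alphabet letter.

A->CC, B->AB, C->CB, D->DA

  step 2 ⇒ step 3: DACCCBABCBABCBCB ⇒ DA·CC·CB·CB·CB·AB·CC·AB·CB·AB·CC·AB·CB·AB·CB·AB
    A ↦ CC
    B ↦ AB
    C ↦ CB
    D ↦ DA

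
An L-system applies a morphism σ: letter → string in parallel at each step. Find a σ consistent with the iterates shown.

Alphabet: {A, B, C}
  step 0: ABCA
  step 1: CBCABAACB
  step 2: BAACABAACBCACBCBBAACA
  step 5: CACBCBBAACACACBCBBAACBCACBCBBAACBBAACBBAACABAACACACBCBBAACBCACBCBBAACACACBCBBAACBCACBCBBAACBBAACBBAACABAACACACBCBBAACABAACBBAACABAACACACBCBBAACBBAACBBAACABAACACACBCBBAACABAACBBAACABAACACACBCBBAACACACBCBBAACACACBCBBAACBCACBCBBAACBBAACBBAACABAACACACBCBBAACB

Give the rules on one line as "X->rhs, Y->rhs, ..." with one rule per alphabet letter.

  step 1 ⇒ step 2: CBCABAACB ⇒ BAA·CA·BAA·CB·CA·CB·CB·BAA·CA
    A ↦ CB
    B ↦ CA
    C ↦ BAA

A->CB, B->CA, C->BAA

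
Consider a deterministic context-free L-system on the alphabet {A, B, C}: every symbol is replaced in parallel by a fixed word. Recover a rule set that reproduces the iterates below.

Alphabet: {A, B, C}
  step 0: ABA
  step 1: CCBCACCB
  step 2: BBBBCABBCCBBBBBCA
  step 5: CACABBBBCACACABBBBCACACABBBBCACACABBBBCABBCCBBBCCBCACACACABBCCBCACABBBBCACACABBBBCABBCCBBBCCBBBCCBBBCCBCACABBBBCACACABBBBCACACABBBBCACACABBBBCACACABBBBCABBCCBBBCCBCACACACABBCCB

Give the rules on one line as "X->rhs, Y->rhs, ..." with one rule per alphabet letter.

A->CCB, B->CA, C->BB

  step 1 ⇒ step 2: CCBCACCB ⇒ BB·BB·CA·BB·CCB·BB·BB·CA
    A ↦ CCB
    B ↦ CA
    C ↦ BB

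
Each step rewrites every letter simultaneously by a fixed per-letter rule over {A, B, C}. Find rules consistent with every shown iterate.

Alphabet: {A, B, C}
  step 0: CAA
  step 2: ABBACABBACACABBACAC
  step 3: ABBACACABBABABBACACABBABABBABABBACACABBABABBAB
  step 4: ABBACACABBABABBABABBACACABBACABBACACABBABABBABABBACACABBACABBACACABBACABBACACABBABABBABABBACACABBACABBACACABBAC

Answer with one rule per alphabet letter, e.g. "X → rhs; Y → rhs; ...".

  step 3 ⇒ step 4: ABBACACABBABABBACACABBABABBABABBACACABBABABBAB ⇒ ABB·AC·AC·ABB·AB·ABB·AB·ABB·AC·AC·ABB·AC·ABB·AC·AC·ABB·AB·ABB·AB·ABB·AC·AC·ABB·AC·ABB·AC·AC·ABB·AC·ABB·AC·AC·ABB·AB·ABB·AB·ABB·AC·AC·ABB·AC·ABB·AC·AC·ABB·AC
    A ↦ ABB
    B ↦ AC
    C ↦ AB

A->ABB, B->AC, C->AB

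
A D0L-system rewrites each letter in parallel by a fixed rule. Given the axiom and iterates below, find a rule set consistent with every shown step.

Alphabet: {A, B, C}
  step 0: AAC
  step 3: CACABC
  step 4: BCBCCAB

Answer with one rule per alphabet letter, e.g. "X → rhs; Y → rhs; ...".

A->C, B->CA, C->B

  step 3 ⇒ step 4: CACABC ⇒ B·C·B·C·CA·B
    A ↦ C
    B ↦ CA
    C ↦ B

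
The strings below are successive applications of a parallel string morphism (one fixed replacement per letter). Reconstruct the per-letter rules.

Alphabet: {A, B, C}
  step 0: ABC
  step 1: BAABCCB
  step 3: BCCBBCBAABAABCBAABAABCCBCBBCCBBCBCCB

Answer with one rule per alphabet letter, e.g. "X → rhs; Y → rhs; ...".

A->BAA, B->BC, C->CB

  step 0 ⇒ step 1: ABC ⇒ BAA·BC·CB
    A ↦ BAA
    B ↦ BC
    C ↦ CB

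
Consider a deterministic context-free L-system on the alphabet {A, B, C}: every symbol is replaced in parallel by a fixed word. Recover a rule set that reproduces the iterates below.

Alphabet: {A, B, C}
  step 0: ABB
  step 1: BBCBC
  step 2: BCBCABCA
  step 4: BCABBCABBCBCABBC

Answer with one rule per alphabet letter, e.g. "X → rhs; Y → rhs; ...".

A->B, B->BC, C->A

  step 1 ⇒ step 2: BBCBC ⇒ BC·BC·A·BC·A
    B ↦ BC
    C ↦ A
  step 0 ⇒ step 1: ABB ⇒ B·BC·BC
    A ↦ B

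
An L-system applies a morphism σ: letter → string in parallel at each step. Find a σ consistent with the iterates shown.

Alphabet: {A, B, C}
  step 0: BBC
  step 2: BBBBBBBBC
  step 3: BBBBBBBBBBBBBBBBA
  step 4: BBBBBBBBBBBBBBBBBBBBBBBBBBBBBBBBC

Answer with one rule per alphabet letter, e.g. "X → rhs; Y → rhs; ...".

A->C, B->BB, C->A

  step 3 ⇒ step 4: BBBBBBBBBBBBBBBBA ⇒ BB·BB·BB·BB·BB·BB·BB·BB·BB·BB·BB·BB·BB·BB·BB·BB·C
    A ↦ C
    B ↦ BB
  step 2 ⇒ step 3: BBBBBBBBC ⇒ BB·BB·BB·BB·BB·BB·BB·BB·A
    C ↦ A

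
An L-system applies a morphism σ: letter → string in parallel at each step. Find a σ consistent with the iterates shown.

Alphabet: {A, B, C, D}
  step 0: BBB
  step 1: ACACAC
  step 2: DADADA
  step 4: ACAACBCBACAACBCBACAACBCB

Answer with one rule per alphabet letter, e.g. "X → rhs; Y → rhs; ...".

  step 1 ⇒ step 2: ACACAC ⇒ D·A·D·A·D·A
    A ↦ D
    C ↦ A
  step 0 ⇒ step 1: BBB ⇒ AC·AC·AC
    B ↦ AC
    D ↦ BCB  (constrained at step 2)

A->D, B->AC, C->A, D->BCB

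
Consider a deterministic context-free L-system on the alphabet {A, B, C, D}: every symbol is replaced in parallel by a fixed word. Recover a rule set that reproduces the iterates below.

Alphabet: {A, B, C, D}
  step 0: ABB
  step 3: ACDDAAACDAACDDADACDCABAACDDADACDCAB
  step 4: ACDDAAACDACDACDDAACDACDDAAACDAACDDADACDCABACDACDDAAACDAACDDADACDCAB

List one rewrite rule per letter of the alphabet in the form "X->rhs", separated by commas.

  step 3 ⇒ step 4: ACDDAAACDAACDDADACDCABAACDDADACDCAB ⇒ ACD·D·A·A·ACD·ACD·ACD·D·A·ACD·ACD·D·A·A·ACD·A·ACD·D·A·D·ACD·CAB·ACD·ACD·D·A·A·ACD·A·ACD·D·A·D·ACD·CAB
    A ↦ ACD
    B ↦ CAB
    C ↦ D
    D ↦ A

A->ACD, B->CAB, C->D, D->A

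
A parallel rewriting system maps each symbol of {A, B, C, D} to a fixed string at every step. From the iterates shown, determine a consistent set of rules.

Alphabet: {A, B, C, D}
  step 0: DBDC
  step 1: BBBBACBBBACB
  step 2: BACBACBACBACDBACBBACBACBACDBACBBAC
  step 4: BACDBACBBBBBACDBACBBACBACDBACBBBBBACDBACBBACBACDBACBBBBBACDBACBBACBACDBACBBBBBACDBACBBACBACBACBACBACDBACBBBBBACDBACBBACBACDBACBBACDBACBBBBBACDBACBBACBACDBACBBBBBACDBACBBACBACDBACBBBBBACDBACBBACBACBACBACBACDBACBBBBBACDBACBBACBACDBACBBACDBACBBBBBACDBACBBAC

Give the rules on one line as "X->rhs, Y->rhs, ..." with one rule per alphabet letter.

A->DB, B->BAC, C->ACB, D->BBB

  step 1 ⇒ step 2: BBBBACBBBACB ⇒ BAC·BAC·BAC·BAC·DB·ACB·BAC·BAC·BAC·DB·ACB·BAC
    A ↦ DB
    B ↦ BAC
    C ↦ ACB
  step 0 ⇒ step 1: DBDC ⇒ BBB·BAC·BBB·ACB
    D ↦ BBB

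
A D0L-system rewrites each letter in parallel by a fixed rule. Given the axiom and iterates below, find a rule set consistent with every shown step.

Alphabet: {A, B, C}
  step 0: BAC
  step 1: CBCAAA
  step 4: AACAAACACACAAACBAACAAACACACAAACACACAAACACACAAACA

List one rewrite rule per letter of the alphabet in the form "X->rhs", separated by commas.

A->CA, B->CB, C->AA

  step 0 ⇒ step 1: BAC ⇒ CB·CA·AA
    A ↦ CA
    B ↦ CB
    C ↦ AA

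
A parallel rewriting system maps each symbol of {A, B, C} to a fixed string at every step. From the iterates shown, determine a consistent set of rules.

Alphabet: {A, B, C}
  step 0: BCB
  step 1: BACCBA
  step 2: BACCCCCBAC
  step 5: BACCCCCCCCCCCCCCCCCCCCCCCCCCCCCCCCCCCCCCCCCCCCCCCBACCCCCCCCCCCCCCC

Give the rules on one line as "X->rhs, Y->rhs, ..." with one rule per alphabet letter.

A->C, B->BA, C->CC

  step 1 ⇒ step 2: BACCBA ⇒ BA·C·CC·CC·BA·C
    A ↦ C
    B ↦ BA
    C ↦ CC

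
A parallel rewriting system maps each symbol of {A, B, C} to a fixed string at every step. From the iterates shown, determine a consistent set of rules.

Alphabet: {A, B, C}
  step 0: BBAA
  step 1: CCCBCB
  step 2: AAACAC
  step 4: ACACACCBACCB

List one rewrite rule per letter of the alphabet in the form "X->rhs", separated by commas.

  step 1 ⇒ step 2: CCCBCB ⇒ A·A·A·C·A·C
    B ↦ C
    C ↦ A
  step 0 ⇒ step 1: BBAA ⇒ C·C·CB·CB
    A ↦ CB

A->CB, B->C, C->A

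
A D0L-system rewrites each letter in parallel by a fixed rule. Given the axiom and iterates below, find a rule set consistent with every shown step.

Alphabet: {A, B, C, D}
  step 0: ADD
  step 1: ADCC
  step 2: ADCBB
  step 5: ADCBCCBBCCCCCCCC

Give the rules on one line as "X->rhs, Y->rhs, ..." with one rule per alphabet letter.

  step 1 ⇒ step 2: ADCC ⇒ AD·C·B·B
    A ↦ AD
    C ↦ B
    D ↦ C
    B ↦ CC  (constrained at step 2)

A->AD, B->CC, C->B, D->C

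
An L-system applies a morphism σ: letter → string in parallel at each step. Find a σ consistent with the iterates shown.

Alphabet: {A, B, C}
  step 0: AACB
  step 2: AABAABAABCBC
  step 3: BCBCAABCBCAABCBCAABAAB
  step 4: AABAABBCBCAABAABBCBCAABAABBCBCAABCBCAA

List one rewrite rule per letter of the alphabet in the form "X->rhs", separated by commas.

  step 3 ⇒ step 4: BCBCAABCBCAABCBCAABAAB ⇒ AA·B·AA·B·BC·BC·AA·B·AA·B·BC·BC·AA·B·AA·B·BC·BC·AA·BC·BC·AA
    A ↦ BC
    B ↦ AA
    C ↦ B

A->BC, B->AA, C->B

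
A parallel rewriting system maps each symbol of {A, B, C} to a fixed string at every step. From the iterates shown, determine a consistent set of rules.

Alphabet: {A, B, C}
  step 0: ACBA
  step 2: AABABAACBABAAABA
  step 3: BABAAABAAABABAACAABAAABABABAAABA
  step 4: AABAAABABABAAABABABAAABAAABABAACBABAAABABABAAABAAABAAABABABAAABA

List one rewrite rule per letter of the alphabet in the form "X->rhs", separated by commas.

  step 3 ⇒ step 4: BABAAABAAABABAACAABAAABABABAAABA ⇒ AA·BA·AA·BA·BA·BA·AA·BA·BA·BA·AA·BA·AA·BA·BA·AC·BA·BA·AA·BA·BA·BA·AA·BA·AA·BA·AA·BA·BA·BA·AA·BA
    A ↦ BA
    B ↦ AA
    C ↦ AC

A->BA, B->AA, C->AC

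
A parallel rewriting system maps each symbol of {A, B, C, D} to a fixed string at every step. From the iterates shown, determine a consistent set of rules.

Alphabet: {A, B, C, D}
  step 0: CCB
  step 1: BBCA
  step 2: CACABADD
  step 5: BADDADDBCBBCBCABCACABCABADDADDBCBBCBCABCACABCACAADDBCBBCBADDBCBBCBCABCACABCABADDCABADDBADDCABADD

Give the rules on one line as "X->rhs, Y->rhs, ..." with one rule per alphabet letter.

  step 1 ⇒ step 2: BBCA ⇒ CA·CA·B·ADD
    A ↦ ADD
    B ↦ CA
    C ↦ B
    D ↦ BCB  (constrained at step 2)

A->ADD, B->CA, C->B, D->BCB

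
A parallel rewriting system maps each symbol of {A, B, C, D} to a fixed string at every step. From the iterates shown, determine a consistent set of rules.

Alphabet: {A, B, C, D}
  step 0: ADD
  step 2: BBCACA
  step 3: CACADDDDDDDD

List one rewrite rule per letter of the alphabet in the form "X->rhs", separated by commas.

A->DD, B->CA, C->DD, D->B

  step 2 ⇒ step 3: BBCACA ⇒ CA·CA·DD·DD·DD·DD
    A ↦ DD
    B ↦ CA
    C ↦ DD
    D ↦ B  (constrained at step 0)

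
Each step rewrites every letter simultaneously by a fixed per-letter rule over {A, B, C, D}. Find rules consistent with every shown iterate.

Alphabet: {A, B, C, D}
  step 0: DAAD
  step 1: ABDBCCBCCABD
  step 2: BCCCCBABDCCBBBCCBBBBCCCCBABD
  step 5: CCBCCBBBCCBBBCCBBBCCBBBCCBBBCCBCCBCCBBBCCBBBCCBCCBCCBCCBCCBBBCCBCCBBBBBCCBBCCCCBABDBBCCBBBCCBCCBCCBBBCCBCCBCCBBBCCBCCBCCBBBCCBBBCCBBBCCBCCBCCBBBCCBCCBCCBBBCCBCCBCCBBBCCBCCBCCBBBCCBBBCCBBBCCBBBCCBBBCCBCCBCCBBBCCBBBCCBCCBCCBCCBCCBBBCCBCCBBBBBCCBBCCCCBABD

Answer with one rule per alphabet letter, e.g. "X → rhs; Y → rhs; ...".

  step 1 ⇒ step 2: ABDBCCBCCABD ⇒ BCC·CCB·ABD·CCB·B·B·CCB·B·B·BCC·CCB·ABD
    A ↦ BCC
    B ↦ CCB
    C ↦ B
    D ↦ ABD

A->BCC, B->CCB, C->B, D->ABD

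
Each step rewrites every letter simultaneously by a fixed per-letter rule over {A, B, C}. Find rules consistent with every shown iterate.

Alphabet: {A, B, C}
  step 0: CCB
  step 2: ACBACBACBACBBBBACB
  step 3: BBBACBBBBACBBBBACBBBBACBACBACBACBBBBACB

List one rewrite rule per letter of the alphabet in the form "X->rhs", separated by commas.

A->B, B->ACB, C->BB

  step 2 ⇒ step 3: ACBACBACBACBBBBACB ⇒ B·BB·ACB·B·BB·ACB·B·BB·ACB·B·BB·ACB·ACB·ACB·ACB·B·BB·ACB
    A ↦ B
    B ↦ ACB
    C ↦ BB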